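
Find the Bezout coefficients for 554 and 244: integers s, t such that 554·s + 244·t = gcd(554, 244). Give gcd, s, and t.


Euclidean algorithm on (554, 244) — divide until remainder is 0:
  554 = 2 · 244 + 66
  244 = 3 · 66 + 46
  66 = 1 · 46 + 20
  46 = 2 · 20 + 6
  20 = 3 · 6 + 2
  6 = 3 · 2 + 0
gcd(554, 244) = 2.
Track Bezout coefficients alongside the remainders: start with r₀ = 554 = a·1 + b·0 (s = 1, t = 0) and r₁ = 244 = a·0 + b·1 (s = 0, t = 1); each new remainder r_{k+1} = r_{k-1} − q_k·r_k inherits s_{k+1} = s_{k-1} − q_k·s_k, t_{k+1} = t_{k-1} − q_k·t_k, so r_k = a·s_k + b·t_k at every step:
  q = 2: r = 66, s = 1 − 2·0 = 1, t = 0 − 2·1 = -2  (check: 554·1 + 244·(-2) = 66)
  q = 3: r = 46, s = 0 − 3·1 = -3, t = 1 − 3·(-2) = 7  (check: 554·(-3) + 244·7 = 46)
  q = 1: r = 20, s = 1 − 1·(-3) = 4, t = -2 − 1·7 = -9  (check: 554·4 + 244·(-9) = 20)
  q = 2: r = 6, s = -3 − 2·4 = -11, t = 7 − 2·(-9) = 25  (check: 554·(-11) + 244·25 = 6)
  q = 3: r = 2, s = 4 − 3·(-11) = 37, t = -9 − 3·25 = -84  (check: 554·37 + 244·(-84) = 2)
The row with r = 2 (the gcd) gives the Bezout coefficients s = 37, t = -84.
Result: 554 · (37) + 244 · (-84) = 2.

gcd(554, 244) = 2; s = 37, t = -84 (check: 554·37 + 244·(-84) = 2).


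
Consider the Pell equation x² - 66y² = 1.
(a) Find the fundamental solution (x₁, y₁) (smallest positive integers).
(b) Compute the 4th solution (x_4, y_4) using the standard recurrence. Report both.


Step 1: Find the fundamental solution (x₁, y₁) of x² - 66y² = 1.
  Expand √66 as a continued fraction. a₀ = ⌊√66⌋ = 8; iterate m_{k+1} = d_k·a_k − m_k, d_{k+1} = (66 − m_{k+1}²)/d_k, a_{k+1} = ⌊(a₀ + m_{k+1})/d_{k+1}⌋ (starting m₀ = 0, d₀ = 1), with convergents p_k = a_k·p_{k-1} + p_{k-2}, q_k = a_k·q_{k-1} + q_{k-2} (p₋₁ = 1, q₋₁ = 0):
  k = 0: a₀ = 8; p₀/q₀ = 8/1; p₀² − 66·q₀² = 64 − 66 = -2.
  k = 1: m = 8, d = 2, a = ⌊(8 + 8)/2⌋ = 8; p/q = (8·8 + 1)/(8·1 + 0) = 65/8; p² − 66·q² = 4225 − 4224 = 1.
  The first convergent with p² − 66·q² = 1 gives the fundamental solution (x₁, y₁) = (65, 8).
Step 2: Apply the recurrence (x_{n+1}, y_{n+1}) = (x₁x_n + 66y₁y_n, x₁y_n + y₁x_n) repeatedly.
  From (x_1, y_1) = (65, 8): x_2 = 65·65 + 66·8·8 = 8449; y_2 = 65·8 + 8·65 = 1040.
  From (x_2, y_2) = (8449, 1040): x_3 = 65·8449 + 66·8·1040 = 1098305; y_3 = 65·1040 + 8·8449 = 135192.
  From (x_3, y_3) = (1098305, 135192): x_4 = 65·1098305 + 66·8·135192 = 142771201; y_4 = 65·135192 + 8·1098305 = 17573920.
Step 3: Verify x_4² - 66·y_4² = 20383615834982401 - 20383615834982400 = 1 (should be 1). ✓

(x_1, y_1) = (65, 8); (x_4, y_4) = (142771201, 17573920).


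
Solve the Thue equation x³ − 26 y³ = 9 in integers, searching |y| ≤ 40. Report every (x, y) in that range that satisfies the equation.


The equation is x³ - 26y³ = 9. For fixed y, x³ = 26·y³ + 9, so a solution requires the RHS to be a perfect cube.
Strategy: iterate y from -40 to 40, compute RHS = 26·y³ + 9, and check whether it is a (positive or negative) perfect cube.
Check small values of y:
  y = 0: RHS = 9 is not a perfect cube.
  y = 1: RHS = 35 is not a perfect cube.
  y = -1: RHS = -17 is not a perfect cube.
  y = 2: RHS = 217 is not a perfect cube.
  y = -2: RHS = -199 is not a perfect cube.
  y = 3: RHS = 711 is not a perfect cube.
  y = -3: RHS = -693 is not a perfect cube.
Continuing the search up to |y| = 40 finds no solutions either.
No (x, y) in the scanned range satisfies the equation.

No integer solutions with |y| ≤ 40.


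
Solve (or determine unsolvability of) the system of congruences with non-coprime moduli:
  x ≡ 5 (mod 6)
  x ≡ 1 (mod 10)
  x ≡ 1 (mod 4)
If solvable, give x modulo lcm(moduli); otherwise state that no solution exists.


Moduli 6, 10, 4 are not pairwise coprime, so CRT works modulo lcm(m_i) when all pairwise compatibility conditions hold.
Pairwise compatibility: gcd(m_i, m_j) must divide a_i - a_j for every pair.
Merge one congruence at a time:
  Start: x ≡ 5 (mod 6).
  Combine with x ≡ 1 (mod 10): gcd(6, 10) = 2; 1 - 5 = -4, which IS divisible by 2, so compatible.
    Write x = 5 + 6·t and substitute into x ≡ 1 (mod 10): 6·t ≡ 1 − 5 = -4 (mod 10).
    Divide the congruence (and modulus) by g = 2: 3·t ≡ -2 (mod 5).
    Reduce coefficients mod 5: 3·t ≡ 3 (mod 5).
    The inverse of 3 mod 5 is 2 (since 3·2 = 6 = 1·5 + 1), so t ≡ 2·3 = 6 ≡ 1 (mod 5).
    Then x = 5 + 6·1 = 11, valid modulo lcm(6, 10) = 30: x ≡ 11 (mod 30).
  Combine with x ≡ 1 (mod 4): gcd(30, 4) = 2; 1 - 11 = -10, which IS divisible by 2, so compatible.
    Write x = 11 + 30·t and substitute into x ≡ 1 (mod 4): 30·t ≡ 1 − 11 = -10 (mod 4).
    Divide the congruence (and modulus) by g = 2: 15·t ≡ -5 (mod 2).
    Reduce coefficients mod 2: 1·t ≡ 1 (mod 2).
    So t ≡ 1 (mod 2).
    Then x = 11 + 30·1 = 41, valid modulo lcm(30, 4) = 60: x ≡ 41 (mod 60).
Verify: 41 mod 6 = 5, 41 mod 10 = 1, 41 mod 4 = 1.

x ≡ 41 (mod 60).


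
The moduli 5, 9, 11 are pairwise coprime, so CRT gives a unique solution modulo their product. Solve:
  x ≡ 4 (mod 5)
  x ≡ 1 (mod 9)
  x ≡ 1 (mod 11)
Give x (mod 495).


Moduli 5, 9, 11 are pairwise coprime; by CRT there is a unique solution modulo M = 5 · 9 · 11 = 495.
Solve pairwise, accumulating the modulus:
  Start with x ≡ 4 (mod 5).
  Combine with x ≡ 1 (mod 9): since gcd(5, 9) = 1, we get a unique residue mod 45.
    Write x = 4 + 5·t and substitute into x ≡ 1 (mod 9): 5·t ≡ 1 − 4 = -3 (mod 9).
    Reduce coefficients mod 9: 5·t ≡ 6 (mod 9).
    The inverse of 5 mod 9 is 2 (since 5·2 = 10 = 1·9 + 1), so t ≡ 2·6 = 12 ≡ 3 (mod 9).
    Then x = 4 + 5·3 = 19, valid modulo lcm(5, 9) = 45: x ≡ 19 (mod 45).
  Combine with x ≡ 1 (mod 11): since gcd(45, 11) = 1, we get a unique residue mod 495.
    Write x = 19 + 45·t and substitute into x ≡ 1 (mod 11): 45·t ≡ 1 − 19 = -18 (mod 11).
    Reduce coefficients mod 11: 1·t ≡ 4 (mod 11).
    So t ≡ 4 (mod 11).
    Then x = 19 + 45·4 = 199, valid modulo lcm(45, 11) = 495: x ≡ 199 (mod 495).
Verify: 199 mod 5 = 4 ✓, 199 mod 9 = 1 ✓, 199 mod 11 = 1 ✓.

x ≡ 199 (mod 495).


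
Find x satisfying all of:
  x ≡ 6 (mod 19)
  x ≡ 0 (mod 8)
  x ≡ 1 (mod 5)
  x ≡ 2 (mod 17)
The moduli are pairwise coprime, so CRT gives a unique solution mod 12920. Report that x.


Product of moduli M = 19 · 8 · 5 · 17 = 12920.
Merge one congruence at a time:
  Start: x ≡ 6 (mod 19).
  Combine with x ≡ 0 (mod 8); new modulus lcm = 152.
    Write x = 6 + 19·t and substitute into x ≡ 0 (mod 8): 19·t ≡ 0 − 6 = -6 (mod 8).
    Reduce coefficients mod 8: 3·t ≡ 2 (mod 8).
    The inverse of 3 mod 8 is 3 (since 3·3 = 9 = 1·8 + 1), so t ≡ 3·2 = 6 ≡ 6 (mod 8).
    Then x = 6 + 19·6 = 120, valid modulo lcm(19, 8) = 152: x ≡ 120 (mod 152).
  Combine with x ≡ 1 (mod 5); new modulus lcm = 760.
    Write x = 120 + 152·t and substitute into x ≡ 1 (mod 5): 152·t ≡ 1 − 120 = -119 (mod 5).
    Reduce coefficients mod 5: 2·t ≡ 1 (mod 5).
    The inverse of 2 mod 5 is 3 (since 2·3 = 6 = 1·5 + 1), so t ≡ 3·1 = 3 ≡ 3 (mod 5).
    Then x = 120 + 152·3 = 576, valid modulo lcm(152, 5) = 760: x ≡ 576 (mod 760).
  Combine with x ≡ 2 (mod 17); new modulus lcm = 12920.
    Write x = 576 + 760·t and substitute into x ≡ 2 (mod 17): 760·t ≡ 2 − 576 = -574 (mod 17).
    Reduce coefficients mod 17: 12·t ≡ 4 (mod 17).
    The inverse of 12 mod 17 is 10 (since 12·10 = 120 = 7·17 + 1), so t ≡ 10·4 = 40 ≡ 6 (mod 17).
    Then x = 576 + 760·6 = 5136, valid modulo lcm(760, 17) = 12920: x ≡ 5136 (mod 12920).
Verify against each original: 5136 mod 19 = 6, 5136 mod 8 = 0, 5136 mod 5 = 1, 5136 mod 17 = 2.

x ≡ 5136 (mod 12920).


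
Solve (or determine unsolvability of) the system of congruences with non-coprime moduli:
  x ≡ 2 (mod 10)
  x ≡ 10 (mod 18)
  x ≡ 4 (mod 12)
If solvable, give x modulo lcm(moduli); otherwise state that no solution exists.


Moduli 10, 18, 12 are not pairwise coprime, so CRT works modulo lcm(m_i) when all pairwise compatibility conditions hold.
Pairwise compatibility: gcd(m_i, m_j) must divide a_i - a_j for every pair.
Merge one congruence at a time:
  Start: x ≡ 2 (mod 10).
  Combine with x ≡ 10 (mod 18): gcd(10, 18) = 2; 10 - 2 = 8, which IS divisible by 2, so compatible.
    Write x = 2 + 10·t and substitute into x ≡ 10 (mod 18): 10·t ≡ 10 − 2 = 8 (mod 18).
    Divide the congruence (and modulus) by g = 2: 5·t ≡ 4 (mod 9).
    The inverse of 5 mod 9 is 2 (since 5·2 = 10 = 1·9 + 1), so t ≡ 2·4 = 8 ≡ 8 (mod 9).
    Then x = 2 + 10·8 = 82, valid modulo lcm(10, 18) = 90: x ≡ 82 (mod 90).
  Combine with x ≡ 4 (mod 12): gcd(90, 12) = 6; 4 - 82 = -78, which IS divisible by 6, so compatible.
    Write x = 82 + 90·t and substitute into x ≡ 4 (mod 12): 90·t ≡ 4 − 82 = -78 (mod 12).
    Divide the congruence (and modulus) by g = 6: 15·t ≡ -13 (mod 2).
    Reduce coefficients mod 2: 1·t ≡ 1 (mod 2).
    So t ≡ 1 (mod 2).
    Then x = 82 + 90·1 = 172, valid modulo lcm(90, 12) = 180: x ≡ 172 (mod 180).
Verify: 172 mod 10 = 2, 172 mod 18 = 10, 172 mod 12 = 4.

x ≡ 172 (mod 180).


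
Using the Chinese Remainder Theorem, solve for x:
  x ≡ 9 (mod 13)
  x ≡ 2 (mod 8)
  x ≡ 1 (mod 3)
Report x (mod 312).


Moduli 13, 8, 3 are pairwise coprime; by CRT there is a unique solution modulo M = 13 · 8 · 3 = 312.
Solve pairwise, accumulating the modulus:
  Start with x ≡ 9 (mod 13).
  Combine with x ≡ 2 (mod 8): since gcd(13, 8) = 1, we get a unique residue mod 104.
    Write x = 9 + 13·t and substitute into x ≡ 2 (mod 8): 13·t ≡ 2 − 9 = -7 (mod 8).
    Reduce coefficients mod 8: 5·t ≡ 1 (mod 8).
    The inverse of 5 mod 8 is 5 (since 5·5 = 25 = 3·8 + 1), so t ≡ 5·1 = 5 ≡ 5 (mod 8).
    Then x = 9 + 13·5 = 74, valid modulo lcm(13, 8) = 104: x ≡ 74 (mod 104).
  Combine with x ≡ 1 (mod 3): since gcd(104, 3) = 1, we get a unique residue mod 312.
    Write x = 74 + 104·t and substitute into x ≡ 1 (mod 3): 104·t ≡ 1 − 74 = -73 (mod 3).
    Reduce coefficients mod 3: 2·t ≡ 2 (mod 3).
    The inverse of 2 mod 3 is 2 (since 2·2 = 4 = 1·3 + 1), so t ≡ 2·2 = 4 ≡ 1 (mod 3).
    Then x = 74 + 104·1 = 178, valid modulo lcm(104, 3) = 312: x ≡ 178 (mod 312).
Verify: 178 mod 13 = 9 ✓, 178 mod 8 = 2 ✓, 178 mod 3 = 1 ✓.

x ≡ 178 (mod 312).


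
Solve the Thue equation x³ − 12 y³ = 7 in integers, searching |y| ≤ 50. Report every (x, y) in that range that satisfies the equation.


The equation is x³ - 12y³ = 7. For fixed y, x³ = 12·y³ + 7, so a solution requires the RHS to be a perfect cube.
Strategy: iterate y from -50 to 50, compute RHS = 12·y³ + 7, and check whether it is a (positive or negative) perfect cube.
Check small values of y:
  y = 0: RHS = 7 is not a perfect cube.
  y = 1: RHS = 19 is not a perfect cube.
  y = -1: RHS = -5 is not a perfect cube.
  y = 2: RHS = 103 is not a perfect cube.
  y = -2: RHS = -89 is not a perfect cube.
  y = 3: RHS = 331 is not a perfect cube.
  y = -3: RHS = -317 is not a perfect cube.
Continuing the search up to |y| = 50 finds no solutions either.
No (x, y) in the scanned range satisfies the equation.

No integer solutions with |y| ≤ 50.


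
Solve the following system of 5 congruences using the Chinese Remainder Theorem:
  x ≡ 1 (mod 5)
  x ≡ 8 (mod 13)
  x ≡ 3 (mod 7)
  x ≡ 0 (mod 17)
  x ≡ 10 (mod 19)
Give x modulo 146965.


Product of moduli M = 5 · 13 · 7 · 17 · 19 = 146965.
Merge one congruence at a time:
  Start: x ≡ 1 (mod 5).
  Combine with x ≡ 8 (mod 13); new modulus lcm = 65.
    Write x = 1 + 5·t and substitute into x ≡ 8 (mod 13): 5·t ≡ 8 − 1 = 7 (mod 13).
    The inverse of 5 mod 13 is 8 (since 5·8 = 40 = 3·13 + 1), so t ≡ 8·7 = 56 ≡ 4 (mod 13).
    Then x = 1 + 5·4 = 21, valid modulo lcm(5, 13) = 65: x ≡ 21 (mod 65).
  Combine with x ≡ 3 (mod 7); new modulus lcm = 455.
    Write x = 21 + 65·t and substitute into x ≡ 3 (mod 7): 65·t ≡ 3 − 21 = -18 (mod 7).
    Reduce coefficients mod 7: 2·t ≡ 3 (mod 7).
    The inverse of 2 mod 7 is 4 (since 2·4 = 8 = 1·7 + 1), so t ≡ 4·3 = 12 ≡ 5 (mod 7).
    Then x = 21 + 65·5 = 346, valid modulo lcm(65, 7) = 455: x ≡ 346 (mod 455).
  Combine with x ≡ 0 (mod 17); new modulus lcm = 7735.
    Write x = 346 + 455·t and substitute into x ≡ 0 (mod 17): 455·t ≡ 0 − 346 = -346 (mod 17).
    Reduce coefficients mod 17: 13·t ≡ 11 (mod 17).
    The inverse of 13 mod 17 is 4 (since 13·4 = 52 = 3·17 + 1), so t ≡ 4·11 = 44 ≡ 10 (mod 17).
    Then x = 346 + 455·10 = 4896, valid modulo lcm(455, 17) = 7735: x ≡ 4896 (mod 7735).
  Combine with x ≡ 10 (mod 19); new modulus lcm = 146965.
    Write x = 4896 + 7735·t and substitute into x ≡ 10 (mod 19): 7735·t ≡ 10 − 4896 = -4886 (mod 19).
    Reduce coefficients mod 19: 2·t ≡ 16 (mod 19).
    The inverse of 2 mod 19 is 10 (since 2·10 = 20 = 1·19 + 1), so t ≡ 10·16 = 160 ≡ 8 (mod 19).
    Then x = 4896 + 7735·8 = 66776, valid modulo lcm(7735, 19) = 146965: x ≡ 66776 (mod 146965).
Verify against each original: 66776 mod 5 = 1, 66776 mod 13 = 8, 66776 mod 7 = 3, 66776 mod 17 = 0, 66776 mod 19 = 10.

x ≡ 66776 (mod 146965).


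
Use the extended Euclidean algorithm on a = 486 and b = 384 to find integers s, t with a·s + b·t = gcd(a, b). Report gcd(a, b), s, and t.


Euclidean algorithm on (486, 384) — divide until remainder is 0:
  486 = 1 · 384 + 102
  384 = 3 · 102 + 78
  102 = 1 · 78 + 24
  78 = 3 · 24 + 6
  24 = 4 · 6 + 0
gcd(486, 384) = 6.
Track Bezout coefficients alongside the remainders: start with r₀ = 486 = a·1 + b·0 (s = 1, t = 0) and r₁ = 384 = a·0 + b·1 (s = 0, t = 1); each new remainder r_{k+1} = r_{k-1} − q_k·r_k inherits s_{k+1} = s_{k-1} − q_k·s_k, t_{k+1} = t_{k-1} − q_k·t_k, so r_k = a·s_k + b·t_k at every step:
  q = 1: r = 102, s = 1 − 1·0 = 1, t = 0 − 1·1 = -1  (check: 486·1 + 384·(-1) = 102)
  q = 3: r = 78, s = 0 − 3·1 = -3, t = 1 − 3·(-1) = 4  (check: 486·(-3) + 384·4 = 78)
  q = 1: r = 24, s = 1 − 1·(-3) = 4, t = -1 − 1·4 = -5  (check: 486·4 + 384·(-5) = 24)
  q = 3: r = 6, s = -3 − 3·4 = -15, t = 4 − 3·(-5) = 19  (check: 486·(-15) + 384·19 = 6)
The row with r = 6 (the gcd) gives the Bezout coefficients s = -15, t = 19.
Result: 486 · (-15) + 384 · (19) = 6.

gcd(486, 384) = 6; s = -15, t = 19 (check: 486·(-15) + 384·19 = 6).


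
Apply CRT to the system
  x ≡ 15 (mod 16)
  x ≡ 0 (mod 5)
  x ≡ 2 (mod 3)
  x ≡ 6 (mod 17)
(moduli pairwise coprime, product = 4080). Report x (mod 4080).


Product of moduli M = 16 · 5 · 3 · 17 = 4080.
Merge one congruence at a time:
  Start: x ≡ 15 (mod 16).
  Combine with x ≡ 0 (mod 5); new modulus lcm = 80.
    Write x = 15 + 16·t and substitute into x ≡ 0 (mod 5): 16·t ≡ 0 − 15 = -15 (mod 5).
    Reduce coefficients mod 5: 1·t ≡ 0 (mod 5).
    So t ≡ 0 (mod 5).
    Then x = 15 + 16·0 = 15, valid modulo lcm(16, 5) = 80: x ≡ 15 (mod 80).
  Combine with x ≡ 2 (mod 3); new modulus lcm = 240.
    Write x = 15 + 80·t and substitute into x ≡ 2 (mod 3): 80·t ≡ 2 − 15 = -13 (mod 3).
    Reduce coefficients mod 3: 2·t ≡ 2 (mod 3).
    The inverse of 2 mod 3 is 2 (since 2·2 = 4 = 1·3 + 1), so t ≡ 2·2 = 4 ≡ 1 (mod 3).
    Then x = 15 + 80·1 = 95, valid modulo lcm(80, 3) = 240: x ≡ 95 (mod 240).
  Combine with x ≡ 6 (mod 17); new modulus lcm = 4080.
    Write x = 95 + 240·t and substitute into x ≡ 6 (mod 17): 240·t ≡ 6 − 95 = -89 (mod 17).
    Reduce coefficients mod 17: 2·t ≡ 13 (mod 17).
    The inverse of 2 mod 17 is 9 (since 2·9 = 18 = 1·17 + 1), so t ≡ 9·13 = 117 ≡ 15 (mod 17).
    Then x = 95 + 240·15 = 3695, valid modulo lcm(240, 17) = 4080: x ≡ 3695 (mod 4080).
Verify against each original: 3695 mod 16 = 15, 3695 mod 5 = 0, 3695 mod 3 = 2, 3695 mod 17 = 6.

x ≡ 3695 (mod 4080).


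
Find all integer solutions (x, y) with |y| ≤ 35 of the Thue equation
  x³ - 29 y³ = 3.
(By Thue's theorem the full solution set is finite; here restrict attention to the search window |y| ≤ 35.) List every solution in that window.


The equation is x³ - 29y³ = 3. For fixed y, x³ = 29·y³ + 3, so a solution requires the RHS to be a perfect cube.
Strategy: iterate y from -35 to 35, compute RHS = 29·y³ + 3, and check whether it is a (positive or negative) perfect cube.
Check small values of y:
  y = 0: RHS = 3 is not a perfect cube.
  y = 1: RHS = 32 is not a perfect cube.
  y = -1: RHS = -26 is not a perfect cube.
  y = 2: RHS = 235 is not a perfect cube.
  y = -2: RHS = -229 is not a perfect cube.
  y = 3: RHS = 786 is not a perfect cube.
  y = -3: RHS = -780 is not a perfect cube.
Continuing the search up to |y| = 35 finds no solutions either.
No (x, y) in the scanned range satisfies the equation.

No integer solutions with |y| ≤ 35.


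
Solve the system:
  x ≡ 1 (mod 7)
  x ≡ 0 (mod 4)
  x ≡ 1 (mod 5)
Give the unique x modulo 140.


Moduli 7, 4, 5 are pairwise coprime; by CRT there is a unique solution modulo M = 7 · 4 · 5 = 140.
Solve pairwise, accumulating the modulus:
  Start with x ≡ 1 (mod 7).
  Combine with x ≡ 0 (mod 4): since gcd(7, 4) = 1, we get a unique residue mod 28.
    Write x = 1 + 7·t and substitute into x ≡ 0 (mod 4): 7·t ≡ 0 − 1 = -1 (mod 4).
    Reduce coefficients mod 4: 3·t ≡ 3 (mod 4).
    The inverse of 3 mod 4 is 3 (since 3·3 = 9 = 2·4 + 1), so t ≡ 3·3 = 9 ≡ 1 (mod 4).
    Then x = 1 + 7·1 = 8, valid modulo lcm(7, 4) = 28: x ≡ 8 (mod 28).
  Combine with x ≡ 1 (mod 5): since gcd(28, 5) = 1, we get a unique residue mod 140.
    Write x = 8 + 28·t and substitute into x ≡ 1 (mod 5): 28·t ≡ 1 − 8 = -7 (mod 5).
    Reduce coefficients mod 5: 3·t ≡ 3 (mod 5).
    The inverse of 3 mod 5 is 2 (since 3·2 = 6 = 1·5 + 1), so t ≡ 2·3 = 6 ≡ 1 (mod 5).
    Then x = 8 + 28·1 = 36, valid modulo lcm(28, 5) = 140: x ≡ 36 (mod 140).
Verify: 36 mod 7 = 1 ✓, 36 mod 4 = 0 ✓, 36 mod 5 = 1 ✓.

x ≡ 36 (mod 140).


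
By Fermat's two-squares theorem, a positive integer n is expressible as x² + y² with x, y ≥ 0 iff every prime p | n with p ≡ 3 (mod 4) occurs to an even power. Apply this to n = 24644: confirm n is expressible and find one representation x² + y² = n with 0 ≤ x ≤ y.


Step 1: Factor n = 24644 = 2^2 · 61 · 101.
Step 2: Check the mod-4 condition on each prime factor: 2 = 2 (special); 61 ≡ 1 (mod 4), exponent 1; 101 ≡ 1 (mod 4), exponent 1.
All primes ≡ 3 (mod 4) appear to even exponent (or don't appear), so by the two-squares theorem n IS expressible as a sum of two squares.
Step 3: Build a representation. Group n = k² · m with k = 2 and m = 61 · 101 = 6161 (a product of primes ≡ 1 (mod 4)); a representation of m scales to one of n via (k·x)² + (k·y)² = k²(x² + y²). Each prime p ≡ 1 (mod 4) is itself a sum of two squares; find a² by testing p − a² for a perfect square:
  61: 61 − 1² = 60, 61 − 2² = 57, 61 − 3² = 52, 61 − 4² = 45, 61 − 5² = 36 = 6² ⇒ 61 = 5² + 6².
  101: 101 − 1² = 100 = 10² ⇒ 101 = 1² + 10².
  Combine using the Brahmagupta–Fibonacci identity (a² + b²)(c² + d²) = (ac − bd)² + (ad + bc)² = (ac + bd)² + (ad − bc)²:
  61 · 101 = 6161: from (5² + 6²)(1² + 10²), take (5·1 − 6·10, 5·10 + 6·1) = (5 − 60, 50 + 6) = (-55, 56); dropping signs (only squares matter) gives (55, 56); check 55² + 56² = 3025 + 3136 = 6161 ✓.
  Scale by k = 2: (2·55, 2·56) = (110, 112).
Step 4: Order so x ≤ y and verify: 110² + 112² = 12100 + 12544 = 24644 = n. ✓

n = 24644 = 110² + 112² (one valid representation with x ≤ y).


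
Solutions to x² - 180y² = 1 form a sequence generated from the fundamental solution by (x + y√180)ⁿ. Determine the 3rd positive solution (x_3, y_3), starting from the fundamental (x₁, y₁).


Step 1: Find the fundamental solution (x₁, y₁) of x² - 180y² = 1.
  Expand √180 as a continued fraction. a₀ = ⌊√180⌋ = 13; iterate m_{k+1} = d_k·a_k − m_k, d_{k+1} = (180 − m_{k+1}²)/d_k, a_{k+1} = ⌊(a₀ + m_{k+1})/d_{k+1}⌋ (starting m₀ = 0, d₀ = 1), with convergents p_k = a_k·p_{k-1} + p_{k-2}, q_k = a_k·q_{k-1} + q_{k-2} (p₋₁ = 1, q₋₁ = 0):
  k = 0: a₀ = 13; p₀/q₀ = 13/1; p₀² − 180·q₀² = 169 − 180 = -11.
  k = 1: m = 13, d = 11, a = ⌊(13 + 13)/11⌋ = 2; p/q = (2·13 + 1)/(2·1 + 0) = 27/2; p² − 180·q² = 729 − 720 = 9.
  k = 2: m = 9, d = 9, a = ⌊(13 + 9)/9⌋ = 2; p/q = (2·27 + 13)/(2·2 + 1) = 67/5; p² − 180·q² = 4489 − 4500 = -11.
  k = 3: m = 9, d = 11, a = ⌊(13 + 9)/11⌋ = 2; p/q = (2·67 + 27)/(2·5 + 2) = 161/12; p² − 180·q² = 25921 − 25920 = 1.
  The first convergent with p² − 180·q² = 1 gives the fundamental solution (x₁, y₁) = (161, 12).
Step 2: Apply the recurrence (x_{n+1}, y_{n+1}) = (x₁x_n + 180y₁y_n, x₁y_n + y₁x_n) repeatedly.
  From (x_1, y_1) = (161, 12): x_2 = 161·161 + 180·12·12 = 51841; y_2 = 161·12 + 12·161 = 3864.
  From (x_2, y_2) = (51841, 3864): x_3 = 161·51841 + 180·12·3864 = 16692641; y_3 = 161·3864 + 12·51841 = 1244196.
Step 3: Verify x_3² - 180·y_3² = 278644263554881 - 278644263554880 = 1 (should be 1). ✓

(x_1, y_1) = (161, 12); (x_3, y_3) = (16692641, 1244196).


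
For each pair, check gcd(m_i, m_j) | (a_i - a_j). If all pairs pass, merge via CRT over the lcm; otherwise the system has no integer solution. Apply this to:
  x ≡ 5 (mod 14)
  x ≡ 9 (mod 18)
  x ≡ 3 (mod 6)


Moduli 14, 18, 6 are not pairwise coprime, so CRT works modulo lcm(m_i) when all pairwise compatibility conditions hold.
Pairwise compatibility: gcd(m_i, m_j) must divide a_i - a_j for every pair.
Merge one congruence at a time:
  Start: x ≡ 5 (mod 14).
  Combine with x ≡ 9 (mod 18): gcd(14, 18) = 2; 9 - 5 = 4, which IS divisible by 2, so compatible.
    Write x = 5 + 14·t and substitute into x ≡ 9 (mod 18): 14·t ≡ 9 − 5 = 4 (mod 18).
    Divide the congruence (and modulus) by g = 2: 7·t ≡ 2 (mod 9).
    The inverse of 7 mod 9 is 4 (since 7·4 = 28 = 3·9 + 1), so t ≡ 4·2 = 8 ≡ 8 (mod 9).
    Then x = 5 + 14·8 = 117, valid modulo lcm(14, 18) = 126: x ≡ 117 (mod 126).
  Combine with x ≡ 3 (mod 6): gcd(126, 6) = 6; 3 - 117 = -114, which IS divisible by 6, so compatible.
    Write x = 117 + 126·t and substitute into x ≡ 3 (mod 6): 126·t ≡ 3 − 117 = -114 (mod 6).
    Divide the congruence (and modulus) by g = 6: 21·t ≡ -19 (mod 1).
    Modulo 1 every t works; take t = 0.
    Then x = 117 + 126·0 = 117, valid modulo lcm(126, 6) = 126: x ≡ 117 (mod 126).
Verify: 117 mod 14 = 5, 117 mod 18 = 9, 117 mod 6 = 3.

x ≡ 117 (mod 126).


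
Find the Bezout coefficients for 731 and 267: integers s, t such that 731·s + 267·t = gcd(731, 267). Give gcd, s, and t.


Euclidean algorithm on (731, 267) — divide until remainder is 0:
  731 = 2 · 267 + 197
  267 = 1 · 197 + 70
  197 = 2 · 70 + 57
  70 = 1 · 57 + 13
  57 = 4 · 13 + 5
  13 = 2 · 5 + 3
  5 = 1 · 3 + 2
  3 = 1 · 2 + 1
  2 = 2 · 1 + 0
gcd(731, 267) = 1.
Track Bezout coefficients alongside the remainders: start with r₀ = 731 = a·1 + b·0 (s = 1, t = 0) and r₁ = 267 = a·0 + b·1 (s = 0, t = 1); each new remainder r_{k+1} = r_{k-1} − q_k·r_k inherits s_{k+1} = s_{k-1} − q_k·s_k, t_{k+1} = t_{k-1} − q_k·t_k, so r_k = a·s_k + b·t_k at every step:
  q = 2: r = 197, s = 1 − 2·0 = 1, t = 0 − 2·1 = -2  (check: 731·1 + 267·(-2) = 197)
  q = 1: r = 70, s = 0 − 1·1 = -1, t = 1 − 1·(-2) = 3  (check: 731·(-1) + 267·3 = 70)
  q = 2: r = 57, s = 1 − 2·(-1) = 3, t = -2 − 2·3 = -8  (check: 731·3 + 267·(-8) = 57)
  q = 1: r = 13, s = -1 − 1·3 = -4, t = 3 − 1·(-8) = 11  (check: 731·(-4) + 267·11 = 13)
  q = 4: r = 5, s = 3 − 4·(-4) = 19, t = -8 − 4·11 = -52  (check: 731·19 + 267·(-52) = 5)
  q = 2: r = 3, s = -4 − 2·19 = -42, t = 11 − 2·(-52) = 115  (check: 731·(-42) + 267·115 = 3)
  q = 1: r = 2, s = 19 − 1·(-42) = 61, t = -52 − 1·115 = -167  (check: 731·61 + 267·(-167) = 2)
  q = 1: r = 1, s = -42 − 1·61 = -103, t = 115 − 1·(-167) = 282  (check: 731·(-103) + 267·282 = 1)
The row with r = 1 (the gcd) gives the Bezout coefficients s = -103, t = 282.
Result: 731 · (-103) + 267 · (282) = 1.

gcd(731, 267) = 1; s = -103, t = 282 (check: 731·(-103) + 267·282 = 1).


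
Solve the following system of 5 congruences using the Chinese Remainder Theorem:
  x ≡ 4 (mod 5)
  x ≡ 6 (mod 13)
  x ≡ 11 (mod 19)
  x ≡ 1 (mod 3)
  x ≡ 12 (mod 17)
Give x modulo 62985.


Product of moduli M = 5 · 13 · 19 · 3 · 17 = 62985.
Merge one congruence at a time:
  Start: x ≡ 4 (mod 5).
  Combine with x ≡ 6 (mod 13); new modulus lcm = 65.
    Write x = 4 + 5·t and substitute into x ≡ 6 (mod 13): 5·t ≡ 6 − 4 = 2 (mod 13).
    The inverse of 5 mod 13 is 8 (since 5·8 = 40 = 3·13 + 1), so t ≡ 8·2 = 16 ≡ 3 (mod 13).
    Then x = 4 + 5·3 = 19, valid modulo lcm(5, 13) = 65: x ≡ 19 (mod 65).
  Combine with x ≡ 11 (mod 19); new modulus lcm = 1235.
    Write x = 19 + 65·t and substitute into x ≡ 11 (mod 19): 65·t ≡ 11 − 19 = -8 (mod 19).
    Reduce coefficients mod 19: 8·t ≡ 11 (mod 19).
    The inverse of 8 mod 19 is 12 (since 8·12 = 96 = 5·19 + 1), so t ≡ 12·11 = 132 ≡ 18 (mod 19).
    Then x = 19 + 65·18 = 1189, valid modulo lcm(65, 19) = 1235: x ≡ 1189 (mod 1235).
  Combine with x ≡ 1 (mod 3); new modulus lcm = 3705.
    Write x = 1189 + 1235·t and substitute into x ≡ 1 (mod 3): 1235·t ≡ 1 − 1189 = -1188 (mod 3).
    Reduce coefficients mod 3: 2·t ≡ 0 (mod 3).
    The inverse of 2 mod 3 is 2 (since 2·2 = 4 = 1·3 + 1), so t ≡ 2·0 = 0 ≡ 0 (mod 3).
    Then x = 1189 + 1235·0 = 1189, valid modulo lcm(1235, 3) = 3705: x ≡ 1189 (mod 3705).
  Combine with x ≡ 12 (mod 17); new modulus lcm = 62985.
    Write x = 1189 + 3705·t and substitute into x ≡ 12 (mod 17): 3705·t ≡ 12 − 1189 = -1177 (mod 17).
    Reduce coefficients mod 17: 16·t ≡ 13 (mod 17).
    The inverse of 16 mod 17 is 16 (since 16·16 = 256 = 15·17 + 1), so t ≡ 16·13 = 208 ≡ 4 (mod 17).
    Then x = 1189 + 3705·4 = 16009, valid modulo lcm(3705, 17) = 62985: x ≡ 16009 (mod 62985).
Verify against each original: 16009 mod 5 = 4, 16009 mod 13 = 6, 16009 mod 19 = 11, 16009 mod 3 = 1, 16009 mod 17 = 12.

x ≡ 16009 (mod 62985).


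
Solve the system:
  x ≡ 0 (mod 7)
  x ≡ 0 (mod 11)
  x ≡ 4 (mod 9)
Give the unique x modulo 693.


Moduli 7, 11, 9 are pairwise coprime; by CRT there is a unique solution modulo M = 7 · 11 · 9 = 693.
Solve pairwise, accumulating the modulus:
  Start with x ≡ 0 (mod 7).
  Combine with x ≡ 0 (mod 11): since gcd(7, 11) = 1, we get a unique residue mod 77.
    Write x = 0 + 7·t and substitute into x ≡ 0 (mod 11): 7·t ≡ 0 − 0 = 0 (mod 11).
    The inverse of 7 mod 11 is 8 (since 7·8 = 56 = 5·11 + 1), so t ≡ 8·0 = 0 ≡ 0 (mod 11).
    Then x = 0 + 7·0 = 0, valid modulo lcm(7, 11) = 77: x ≡ 0 (mod 77).
  Combine with x ≡ 4 (mod 9): since gcd(77, 9) = 1, we get a unique residue mod 693.
    Write x = 0 + 77·t and substitute into x ≡ 4 (mod 9): 77·t ≡ 4 − 0 = 4 (mod 9).
    Reduce coefficients mod 9: 5·t ≡ 4 (mod 9).
    The inverse of 5 mod 9 is 2 (since 5·2 = 10 = 1·9 + 1), so t ≡ 2·4 = 8 ≡ 8 (mod 9).
    Then x = 0 + 77·8 = 616, valid modulo lcm(77, 9) = 693: x ≡ 616 (mod 693).
Verify: 616 mod 7 = 0 ✓, 616 mod 11 = 0 ✓, 616 mod 9 = 4 ✓.

x ≡ 616 (mod 693).


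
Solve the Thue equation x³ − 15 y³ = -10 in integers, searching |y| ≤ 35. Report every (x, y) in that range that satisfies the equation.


The equation is x³ - 15y³ = -10. For fixed y, x³ = 15·y³ − 10, so a solution requires the RHS to be a perfect cube.
Strategy: iterate y from -35 to 35, compute RHS = 15·y³ − 10, and check whether it is a (positive or negative) perfect cube.
Check small values of y:
  y = 0: RHS = -10 is not a perfect cube.
  y = 1: RHS = 5 is not a perfect cube.
  y = -1: RHS = -25 is not a perfect cube.
  y = 2: RHS = 110 is not a perfect cube.
  y = -2: RHS = -130 is not a perfect cube.
  y = 3: RHS = 395 is not a perfect cube.
  y = -3: RHS = -415 is not a perfect cube.
Continuing the search up to |y| = 35 finds no solutions either.
No (x, y) in the scanned range satisfies the equation.

No integer solutions with |y| ≤ 35.


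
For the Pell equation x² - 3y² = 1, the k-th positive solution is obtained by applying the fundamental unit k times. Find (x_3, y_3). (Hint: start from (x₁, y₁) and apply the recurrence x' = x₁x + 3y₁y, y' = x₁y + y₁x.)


Step 1: Find the fundamental solution (x₁, y₁) of x² - 3y² = 1.
  Expand √3 as a continued fraction. a₀ = ⌊√3⌋ = 1; iterate m_{k+1} = d_k·a_k − m_k, d_{k+1} = (3 − m_{k+1}²)/d_k, a_{k+1} = ⌊(a₀ + m_{k+1})/d_{k+1}⌋ (starting m₀ = 0, d₀ = 1), with convergents p_k = a_k·p_{k-1} + p_{k-2}, q_k = a_k·q_{k-1} + q_{k-2} (p₋₁ = 1, q₋₁ = 0):
  k = 0: a₀ = 1; p₀/q₀ = 1/1; p₀² − 3·q₀² = 1 − 3 = -2.
  k = 1: m = 1, d = 2, a = ⌊(1 + 1)/2⌋ = 1; p/q = (1·1 + 1)/(1·1 + 0) = 2/1; p² − 3·q² = 4 − 3 = 1.
  The first convergent with p² − 3·q² = 1 gives the fundamental solution (x₁, y₁) = (2, 1).
Step 2: Apply the recurrence (x_{n+1}, y_{n+1}) = (x₁x_n + 3y₁y_n, x₁y_n + y₁x_n) repeatedly.
  From (x_1, y_1) = (2, 1): x_2 = 2·2 + 3·1·1 = 7; y_2 = 2·1 + 1·2 = 4.
  From (x_2, y_2) = (7, 4): x_3 = 2·7 + 3·1·4 = 26; y_3 = 2·4 + 1·7 = 15.
Step 3: Verify x_3² - 3·y_3² = 676 - 675 = 1 (should be 1). ✓

(x_1, y_1) = (2, 1); (x_3, y_3) = (26, 15).


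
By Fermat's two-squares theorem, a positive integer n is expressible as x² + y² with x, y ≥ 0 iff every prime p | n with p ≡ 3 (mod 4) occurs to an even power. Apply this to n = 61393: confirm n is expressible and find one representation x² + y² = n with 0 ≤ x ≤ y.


Step 1: Factor n = 61393 = 29^2 · 73.
Step 2: Check the mod-4 condition on each prime factor: 29 ≡ 1 (mod 4), exponent 2; 73 ≡ 1 (mod 4), exponent 1.
All primes ≡ 3 (mod 4) appear to even exponent (or don't appear), so by the two-squares theorem n IS expressible as a sum of two squares.
Step 3: Build a representation. Here n = 29 · 29 · 73 is a product of primes ≡ 1 (mod 4). Each prime p ≡ 1 (mod 4) is itself a sum of two squares; find a² by testing p − a² for a perfect square:
  29: 29 − 1² = 28, 29 − 2² = 25 = 5² ⇒ 29 = 2² + 5².
  73: 73 − 1² = 72, 73 − 2² = 69, 73 − 3² = 64 = 8² ⇒ 73 = 3² + 8².
  Combine using the Brahmagupta–Fibonacci identity (a² + b²)(c² + d²) = (ac − bd)² + (ad + bc)² = (ac + bd)² + (ad − bc)²:
  29 · 29 = 841: from (2² + 5²)(2² + 5²), take (2·2 − 5·5, 2·5 + 5·2) = (4 − 25, 10 + 10) = (-21, 20); dropping signs (only squares matter) gives (21, 20); check 21² + 20² = 441 + 400 = 841 ✓.
  841 · 73 = 61393: from (21² + 20²)(3² + 8²), take (21·3 − 20·8, 21·8 + 20·3) = (63 − 160, 168 + 60) = (-97, 228); dropping signs (only squares matter) gives (97, 228); check 97² + 228² = 9409 + 51984 = 61393 ✓.
Step 4: Order so x ≤ y and verify: 97² + 228² = 9409 + 51984 = 61393 = n. ✓

n = 61393 = 97² + 228² (one valid representation with x ≤ y).


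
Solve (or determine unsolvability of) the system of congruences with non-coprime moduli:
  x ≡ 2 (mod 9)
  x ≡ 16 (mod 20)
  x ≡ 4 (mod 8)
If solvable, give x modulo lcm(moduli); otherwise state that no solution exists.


Moduli 9, 20, 8 are not pairwise coprime, so CRT works modulo lcm(m_i) when all pairwise compatibility conditions hold.
Pairwise compatibility: gcd(m_i, m_j) must divide a_i - a_j for every pair.
Merge one congruence at a time:
  Start: x ≡ 2 (mod 9).
  Combine with x ≡ 16 (mod 20): gcd(9, 20) = 1; 16 - 2 = 14, which IS divisible by 1, so compatible.
    Write x = 2 + 9·t and substitute into x ≡ 16 (mod 20): 9·t ≡ 16 − 2 = 14 (mod 20).
    The inverse of 9 mod 20 is 9 (since 9·9 = 81 = 4·20 + 1), so t ≡ 9·14 = 126 ≡ 6 (mod 20).
    Then x = 2 + 9·6 = 56, valid modulo lcm(9, 20) = 180: x ≡ 56 (mod 180).
  Combine with x ≡ 4 (mod 8): gcd(180, 8) = 4; 4 - 56 = -52, which IS divisible by 4, so compatible.
    Write x = 56 + 180·t and substitute into x ≡ 4 (mod 8): 180·t ≡ 4 − 56 = -52 (mod 8).
    Divide the congruence (and modulus) by g = 4: 45·t ≡ -13 (mod 2).
    Reduce coefficients mod 2: 1·t ≡ 1 (mod 2).
    So t ≡ 1 (mod 2).
    Then x = 56 + 180·1 = 236, valid modulo lcm(180, 8) = 360: x ≡ 236 (mod 360).
Verify: 236 mod 9 = 2, 236 mod 20 = 16, 236 mod 8 = 4.

x ≡ 236 (mod 360).


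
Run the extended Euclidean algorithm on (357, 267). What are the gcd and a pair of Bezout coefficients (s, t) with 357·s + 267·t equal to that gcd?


Euclidean algorithm on (357, 267) — divide until remainder is 0:
  357 = 1 · 267 + 90
  267 = 2 · 90 + 87
  90 = 1 · 87 + 3
  87 = 29 · 3 + 0
gcd(357, 267) = 3.
Track Bezout coefficients alongside the remainders: start with r₀ = 357 = a·1 + b·0 (s = 1, t = 0) and r₁ = 267 = a·0 + b·1 (s = 0, t = 1); each new remainder r_{k+1} = r_{k-1} − q_k·r_k inherits s_{k+1} = s_{k-1} − q_k·s_k, t_{k+1} = t_{k-1} − q_k·t_k, so r_k = a·s_k + b·t_k at every step:
  q = 1: r = 90, s = 1 − 1·0 = 1, t = 0 − 1·1 = -1  (check: 357·1 + 267·(-1) = 90)
  q = 2: r = 87, s = 0 − 2·1 = -2, t = 1 − 2·(-1) = 3  (check: 357·(-2) + 267·3 = 87)
  q = 1: r = 3, s = 1 − 1·(-2) = 3, t = -1 − 1·3 = -4  (check: 357·3 + 267·(-4) = 3)
The row with r = 3 (the gcd) gives the Bezout coefficients s = 3, t = -4.
Result: 357 · (3) + 267 · (-4) = 3.

gcd(357, 267) = 3; s = 3, t = -4 (check: 357·3 + 267·(-4) = 3).


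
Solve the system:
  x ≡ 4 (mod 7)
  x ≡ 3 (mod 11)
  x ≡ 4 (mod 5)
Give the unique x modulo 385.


Moduli 7, 11, 5 are pairwise coprime; by CRT there is a unique solution modulo M = 7 · 11 · 5 = 385.
Solve pairwise, accumulating the modulus:
  Start with x ≡ 4 (mod 7).
  Combine with x ≡ 3 (mod 11): since gcd(7, 11) = 1, we get a unique residue mod 77.
    Write x = 4 + 7·t and substitute into x ≡ 3 (mod 11): 7·t ≡ 3 − 4 = -1 (mod 11).
    Reduce coefficients mod 11: 7·t ≡ 10 (mod 11).
    The inverse of 7 mod 11 is 8 (since 7·8 = 56 = 5·11 + 1), so t ≡ 8·10 = 80 ≡ 3 (mod 11).
    Then x = 4 + 7·3 = 25, valid modulo lcm(7, 11) = 77: x ≡ 25 (mod 77).
  Combine with x ≡ 4 (mod 5): since gcd(77, 5) = 1, we get a unique residue mod 385.
    Write x = 25 + 77·t and substitute into x ≡ 4 (mod 5): 77·t ≡ 4 − 25 = -21 (mod 5).
    Reduce coefficients mod 5: 2·t ≡ 4 (mod 5).
    The inverse of 2 mod 5 is 3 (since 2·3 = 6 = 1·5 + 1), so t ≡ 3·4 = 12 ≡ 2 (mod 5).
    Then x = 25 + 77·2 = 179, valid modulo lcm(77, 5) = 385: x ≡ 179 (mod 385).
Verify: 179 mod 7 = 4 ✓, 179 mod 11 = 3 ✓, 179 mod 5 = 4 ✓.

x ≡ 179 (mod 385).


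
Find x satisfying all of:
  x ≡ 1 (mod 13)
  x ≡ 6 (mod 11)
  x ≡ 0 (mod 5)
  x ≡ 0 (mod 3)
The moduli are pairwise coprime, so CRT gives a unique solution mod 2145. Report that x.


Product of moduli M = 13 · 11 · 5 · 3 = 2145.
Merge one congruence at a time:
  Start: x ≡ 1 (mod 13).
  Combine with x ≡ 6 (mod 11); new modulus lcm = 143.
    Write x = 1 + 13·t and substitute into x ≡ 6 (mod 11): 13·t ≡ 6 − 1 = 5 (mod 11).
    Reduce coefficients mod 11: 2·t ≡ 5 (mod 11).
    The inverse of 2 mod 11 is 6 (since 2·6 = 12 = 1·11 + 1), so t ≡ 6·5 = 30 ≡ 8 (mod 11).
    Then x = 1 + 13·8 = 105, valid modulo lcm(13, 11) = 143: x ≡ 105 (mod 143).
  Combine with x ≡ 0 (mod 5); new modulus lcm = 715.
    Write x = 105 + 143·t and substitute into x ≡ 0 (mod 5): 143·t ≡ 0 − 105 = -105 (mod 5).
    Reduce coefficients mod 5: 3·t ≡ 0 (mod 5).
    The inverse of 3 mod 5 is 2 (since 3·2 = 6 = 1·5 + 1), so t ≡ 2·0 = 0 ≡ 0 (mod 5).
    Then x = 105 + 143·0 = 105, valid modulo lcm(143, 5) = 715: x ≡ 105 (mod 715).
  Combine with x ≡ 0 (mod 3); new modulus lcm = 2145.
    Write x = 105 + 715·t and substitute into x ≡ 0 (mod 3): 715·t ≡ 0 − 105 = -105 (mod 3).
    Reduce coefficients mod 3: 1·t ≡ 0 (mod 3).
    So t ≡ 0 (mod 3).
    Then x = 105 + 715·0 = 105, valid modulo lcm(715, 3) = 2145: x ≡ 105 (mod 2145).
Verify against each original: 105 mod 13 = 1, 105 mod 11 = 6, 105 mod 5 = 0, 105 mod 3 = 0.

x ≡ 105 (mod 2145).


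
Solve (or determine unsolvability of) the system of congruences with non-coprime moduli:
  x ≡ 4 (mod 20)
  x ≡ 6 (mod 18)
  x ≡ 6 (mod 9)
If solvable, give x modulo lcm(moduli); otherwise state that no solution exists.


Moduli 20, 18, 9 are not pairwise coprime, so CRT works modulo lcm(m_i) when all pairwise compatibility conditions hold.
Pairwise compatibility: gcd(m_i, m_j) must divide a_i - a_j for every pair.
Merge one congruence at a time:
  Start: x ≡ 4 (mod 20).
  Combine with x ≡ 6 (mod 18): gcd(20, 18) = 2; 6 - 4 = 2, which IS divisible by 2, so compatible.
    Write x = 4 + 20·t and substitute into x ≡ 6 (mod 18): 20·t ≡ 6 − 4 = 2 (mod 18).
    Divide the congruence (and modulus) by g = 2: 10·t ≡ 1 (mod 9).
    Reduce coefficients mod 9: 1·t ≡ 1 (mod 9).
    So t ≡ 1 (mod 9).
    Then x = 4 + 20·1 = 24, valid modulo lcm(20, 18) = 180: x ≡ 24 (mod 180).
  Combine with x ≡ 6 (mod 9): gcd(180, 9) = 9; 6 - 24 = -18, which IS divisible by 9, so compatible.
    Write x = 24 + 180·t and substitute into x ≡ 6 (mod 9): 180·t ≡ 6 − 24 = -18 (mod 9).
    Divide the congruence (and modulus) by g = 9: 20·t ≡ -2 (mod 1).
    Modulo 1 every t works; take t = 0.
    Then x = 24 + 180·0 = 24, valid modulo lcm(180, 9) = 180: x ≡ 24 (mod 180).
Verify: 24 mod 20 = 4, 24 mod 18 = 6, 24 mod 9 = 6.

x ≡ 24 (mod 180).


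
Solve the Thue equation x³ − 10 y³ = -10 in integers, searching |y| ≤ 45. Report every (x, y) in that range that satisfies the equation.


The equation is x³ - 10y³ = -10. For fixed y, x³ = 10·y³ − 10, so a solution requires the RHS to be a perfect cube.
Strategy: iterate y from -45 to 45, compute RHS = 10·y³ − 10, and check whether it is a (positive or negative) perfect cube.
Check small values of y:
  y = 0: RHS = -10 is not a perfect cube.
  y = 1: RHS = 0 = (0)³ ⇒ x = 0 works.
  y = -1: RHS = -20 is not a perfect cube.
  y = 2: RHS = 70 is not a perfect cube.
  y = -2: RHS = -90 is not a perfect cube.
  y = 3: RHS = 260 is not a perfect cube.
  y = -3: RHS = -280 is not a perfect cube.
Continuing the search up to |y| = 45 finds no further solutions beyond those listed.
Collected solutions: (0, 1).

Solutions (with |y| ≤ 45): (0, 1).


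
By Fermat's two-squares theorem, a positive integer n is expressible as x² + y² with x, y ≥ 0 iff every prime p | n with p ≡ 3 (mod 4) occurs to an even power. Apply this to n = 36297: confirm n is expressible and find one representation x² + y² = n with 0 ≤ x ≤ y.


Step 1: Factor n = 36297 = 3^2 · 37 · 109.
Step 2: Check the mod-4 condition on each prime factor: 3 ≡ 3 (mod 4), exponent 2 (must be even); 37 ≡ 1 (mod 4), exponent 1; 109 ≡ 1 (mod 4), exponent 1.
All primes ≡ 3 (mod 4) appear to even exponent (or don't appear), so by the two-squares theorem n IS expressible as a sum of two squares.
Step 3: Build a representation. Group n = k² · m with k = 3 and m = 37 · 109 = 4033 (a product of primes ≡ 1 (mod 4)); a representation of m scales to one of n via (k·x)² + (k·y)² = k²(x² + y²). Each prime p ≡ 1 (mod 4) is itself a sum of two squares; find a² by testing p − a² for a perfect square:
  37: 37 − 1² = 36 = 6² ⇒ 37 = 1² + 6².
  109: 109 − 1² = 108, 109 − 2² = 105, 109 − 3² = 100 = 10² ⇒ 109 = 3² + 10².
  Combine using the Brahmagupta–Fibonacci identity (a² + b²)(c² + d²) = (ac − bd)² + (ad + bc)² = (ac + bd)² + (ad − bc)²:
  37 · 109 = 4033: from (1² + 6²)(3² + 10²), take (1·3 − 6·10, 1·10 + 6·3) = (3 − 60, 10 + 18) = (-57, 28); dropping signs (only squares matter) gives (57, 28); check 57² + 28² = 3249 + 784 = 4033 ✓.
  Scale by k = 3: (3·57, 3·28) = (171, 84).
Step 4: Order so x ≤ y and verify: 84² + 171² = 7056 + 29241 = 36297 = n. ✓

n = 36297 = 84² + 171² (one valid representation with x ≤ y).
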